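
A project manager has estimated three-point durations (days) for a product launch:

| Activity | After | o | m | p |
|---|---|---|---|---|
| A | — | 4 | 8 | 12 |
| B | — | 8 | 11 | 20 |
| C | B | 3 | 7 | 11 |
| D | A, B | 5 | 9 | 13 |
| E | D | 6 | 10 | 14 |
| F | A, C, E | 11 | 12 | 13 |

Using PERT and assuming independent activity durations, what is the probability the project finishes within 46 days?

0.861

te_A = (4 + 4·8 + 12)/6 = 48/6 = 8; σ²_A = ((12−4)/6)² = 1.778
te_B = (8 + 4·11 + 20)/6 = 72/6 = 12; σ²_B = ((20−8)/6)² = 4.000
te_C = (3 + 4·7 + 11)/6 = 42/6 = 7; σ²_C = ((11−3)/6)² = 1.778
te_D = (5 + 4·9 + 13)/6 = 54/6 = 9; σ²_D = ((13−5)/6)² = 1.778
te_E = (6 + 4·10 + 14)/6 = 60/6 = 10; σ²_E = ((14−6)/6)² = 1.778
te_F = (11 + 4·12 + 13)/6 = 72/6 = 12; σ²_F = ((13−11)/6)² = 0.111

Forward pass:
ES_A = 0; EF_A = 8
ES_B = 0; EF_B = 12
ES_C = 12; EF_C = 12+7 = 19
ES_D = max(EF_A=8, EF_B=12) = 12; EF_D = 12+9 = 21
ES_E = 21; EF_E = 21+10 = 31
ES_F = max(EF_A=8, EF_C=19, EF_E=31) = 31; EF_F = 31+12 = 43
Expected project duration μ = 43 days. Critical path: B → D → E → F.

Variance along critical path = 4.000 + 1.778 + 1.778 + 0.111 = 7.667; σ = √7.667 = 2.769 days.
Z = (46 − 43) / 2.769 = 1.083
P(T ≤ 46) = Φ(1.083) ≈ 0.861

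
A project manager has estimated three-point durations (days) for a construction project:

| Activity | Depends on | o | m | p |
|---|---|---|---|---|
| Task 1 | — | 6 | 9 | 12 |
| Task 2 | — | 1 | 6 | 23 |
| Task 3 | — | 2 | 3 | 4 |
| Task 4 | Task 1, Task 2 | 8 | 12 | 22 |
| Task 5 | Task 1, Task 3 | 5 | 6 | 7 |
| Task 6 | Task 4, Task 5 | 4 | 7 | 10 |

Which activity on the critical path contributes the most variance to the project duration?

Task 4

te_Task 1 = (6 + 4·9 + 12)/6 = 54/6 = 9; σ²_Task 1 = ((12−6)/6)² = 1.000
te_Task 2 = (1 + 4·6 + 23)/6 = 48/6 = 8; σ²_Task 2 = ((23−1)/6)² = 13.444
te_Task 3 = (2 + 4·3 + 4)/6 = 18/6 = 3; σ²_Task 3 = ((4−2)/6)² = 0.111
te_Task 4 = (8 + 4·12 + 22)/6 = 78/6 = 13; σ²_Task 4 = ((22−8)/6)² = 5.444
te_Task 5 = (5 + 4·6 + 7)/6 = 36/6 = 6; σ²_Task 5 = ((7−5)/6)² = 0.111
te_Task 6 = (4 + 4·7 + 10)/6 = 42/6 = 7; σ²_Task 6 = ((10−4)/6)² = 1.000

Forward pass:
ES_Task 1 = 0; EF_Task 1 = 9
ES_Task 2 = 0; EF_Task 2 = 8
ES_Task 3 = 0; EF_Task 3 = 3
ES_Task 4 = max(EF_Task 1=9, EF_Task 2=8) = 9; EF_Task 4 = 9+13 = 22
ES_Task 5 = max(EF_Task 1=9, EF_Task 3=3) = 9; EF_Task 5 = 9+6 = 15
ES_Task 6 = max(EF_Task 4=22, EF_Task 5=15) = 22; EF_Task 6 = 22+7 = 29
Expected project duration μ = 29 days. Critical path: Task 1 → Task 4 → Task 6.

Variances on critical path: σ²_Task 1=1.000, σ²_Task 4=5.444, σ²_Task 6=1.000.
Largest is σ²_Task 4 = 5.444.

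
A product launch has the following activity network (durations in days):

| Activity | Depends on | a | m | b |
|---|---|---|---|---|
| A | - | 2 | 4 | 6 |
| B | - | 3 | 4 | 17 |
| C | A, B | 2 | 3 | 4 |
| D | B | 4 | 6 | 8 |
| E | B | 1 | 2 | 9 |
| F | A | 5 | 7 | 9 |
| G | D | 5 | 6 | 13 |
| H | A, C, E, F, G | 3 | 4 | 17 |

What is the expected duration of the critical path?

te_A = (2 + 4·4 + 6)/6 = 24/6 = 4
te_B = (3 + 4·4 + 17)/6 = 36/6 = 6
te_C = (2 + 4·3 + 4)/6 = 18/6 = 3
te_D = (4 + 4·6 + 8)/6 = 36/6 = 6
te_E = (1 + 4·2 + 9)/6 = 18/6 = 3
te_F = (5 + 4·7 + 9)/6 = 42/6 = 7
te_G = (5 + 4·6 + 13)/6 = 42/6 = 7
te_H = (3 + 4·4 + 17)/6 = 36/6 = 6

Forward pass:
ES_A = 0; EF_A = 4
ES_B = 0; EF_B = 6
ES_C = max(EF_A=4, EF_B=6) = 6; EF_C = 6+3 = 9
ES_D = 6; EF_D = 6+6 = 12
ES_E = 6; EF_E = 6+3 = 9
ES_F = 4; EF_F = 4+7 = 11
ES_G = 12; EF_G = 12+7 = 19
ES_H = max(EF_A=4, EF_C=9, EF_E=9, EF_F=11, EF_G=19) = 19; EF_H = 19+6 = 25
Expected project duration μ = 25 days. Critical path: B → D → G → H.

25 days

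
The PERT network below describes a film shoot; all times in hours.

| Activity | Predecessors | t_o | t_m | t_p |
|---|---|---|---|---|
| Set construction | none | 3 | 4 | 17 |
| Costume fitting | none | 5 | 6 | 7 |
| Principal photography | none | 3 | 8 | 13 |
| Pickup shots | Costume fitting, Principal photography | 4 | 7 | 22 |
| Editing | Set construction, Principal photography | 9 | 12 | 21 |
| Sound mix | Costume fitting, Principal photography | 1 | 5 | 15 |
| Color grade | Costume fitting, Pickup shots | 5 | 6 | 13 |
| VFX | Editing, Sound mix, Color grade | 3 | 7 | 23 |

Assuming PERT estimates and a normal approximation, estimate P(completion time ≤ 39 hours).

te_Set construction = (3 + 4·4 + 17)/6 = 36/6 = 6; σ²_Set construction = ((17−3)/6)² = 5.444
te_Costume fitting = (5 + 4·6 + 7)/6 = 36/6 = 6; σ²_Costume fitting = ((7−5)/6)² = 0.111
te_Principal photography = (3 + 4·8 + 13)/6 = 48/6 = 8; σ²_Principal photography = ((13−3)/6)² = 2.778
te_Pickup shots = (4 + 4·7 + 22)/6 = 54/6 = 9; σ²_Pickup shots = ((22−4)/6)² = 9.000
te_Editing = (9 + 4·12 + 21)/6 = 78/6 = 13; σ²_Editing = ((21−9)/6)² = 4.000
te_Sound mix = (1 + 4·5 + 15)/6 = 36/6 = 6; σ²_Sound mix = ((15−1)/6)² = 5.444
te_Color grade = (5 + 4·6 + 13)/6 = 42/6 = 7; σ²_Color grade = ((13−5)/6)² = 1.778
te_VFX = (3 + 4·7 + 23)/6 = 54/6 = 9; σ²_VFX = ((23−3)/6)² = 11.111

Forward pass:
ES_Set construction = 0; EF_Set construction = 6
ES_Costume fitting = 0; EF_Costume fitting = 6
ES_Principal photography = 0; EF_Principal photography = 8
ES_Pickup shots = max(EF_Costume fitting=6, EF_Principal photography=8) = 8; EF_Pickup shots = 8+9 = 17
ES_Editing = max(EF_Set construction=6, EF_Principal photography=8) = 8; EF_Editing = 8+13 = 21
ES_Sound mix = max(EF_Costume fitting=6, EF_Principal photography=8) = 8; EF_Sound mix = 8+6 = 14
ES_Color grade = max(EF_Costume fitting=6, EF_Pickup shots=17) = 17; EF_Color grade = 17+7 = 24
ES_VFX = max(EF_Editing=21, EF_Sound mix=14, EF_Color grade=24) = 24; EF_VFX = 24+9 = 33
Expected project duration μ = 33 hours. Critical path: Principal photography → Pickup shots → Color grade → VFX.

Variance along critical path = 2.778 + 9.000 + 1.778 + 11.111 = 24.667; σ = √24.667 = 4.967 hours.
Z = (39 − 33) / 4.967 = 1.208
P(T ≤ 39) = Φ(1.208) ≈ 0.886

0.886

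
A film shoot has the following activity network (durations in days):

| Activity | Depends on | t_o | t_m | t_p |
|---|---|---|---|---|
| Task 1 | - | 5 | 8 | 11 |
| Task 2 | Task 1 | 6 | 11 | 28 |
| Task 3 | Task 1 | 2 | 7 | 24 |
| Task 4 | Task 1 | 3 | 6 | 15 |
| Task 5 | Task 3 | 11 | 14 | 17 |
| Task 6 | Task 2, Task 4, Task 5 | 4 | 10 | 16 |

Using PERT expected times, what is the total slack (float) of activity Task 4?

te_Task 1 = (5 + 4·8 + 11)/6 = 48/6 = 8
te_Task 2 = (6 + 4·11 + 28)/6 = 78/6 = 13
te_Task 3 = (2 + 4·7 + 24)/6 = 54/6 = 9
te_Task 4 = (3 + 4·6 + 15)/6 = 42/6 = 7
te_Task 5 = (11 + 4·14 + 17)/6 = 84/6 = 14
te_Task 6 = (4 + 4·10 + 16)/6 = 60/6 = 10

Forward pass:
ES_Task 1 = 0; EF_Task 1 = 8
ES_Task 2 = 8; EF_Task 2 = 8+13 = 21
ES_Task 3 = 8; EF_Task 3 = 8+9 = 17
ES_Task 4 = 8; EF_Task 4 = 8+7 = 15
ES_Task 5 = 17; EF_Task 5 = 17+14 = 31
ES_Task 6 = max(EF_Task 2=21, EF_Task 4=15, EF_Task 5=31) = 31; EF_Task 6 = 31+10 = 41
Expected project duration μ = 41 days. Critical path: Task 1 → Task 3 → Task 5 → Task 6.

Backward pass:
LF_Task 6 = 41; LS_Task 6 = 41−10 = 31
LF_Task 5 = LS_Task 6 = 31; LS_Task 5 = 31−14 = 17
LF_Task 4 = LS_Task 6 = 31; LS_Task 4 = 31−7 = 24
LF_Task 3 = LS_Task 5 = 17; LS_Task 3 = 17−9 = 8
LF_Task 2 = LS_Task 6 = 31; LS_Task 2 = 31−13 = 18
LF_Task 1 = min(LS_Task 2=18, LS_Task 3=8, LS_Task 4=24) = 8; LS_Task 1 = 8−8 = 0
Slack_Task 4 = LS_Task 4 − ES_Task 4 = 24 − 8 = 16

16 days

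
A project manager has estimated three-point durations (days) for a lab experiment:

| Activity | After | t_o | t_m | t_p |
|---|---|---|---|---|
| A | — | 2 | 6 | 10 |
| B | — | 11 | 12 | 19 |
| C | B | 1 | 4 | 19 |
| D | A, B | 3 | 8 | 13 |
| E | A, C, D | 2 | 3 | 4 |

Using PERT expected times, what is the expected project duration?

te_A = (2 + 4·6 + 10)/6 = 36/6 = 6
te_B = (11 + 4·12 + 19)/6 = 78/6 = 13
te_C = (1 + 4·4 + 19)/6 = 36/6 = 6
te_D = (3 + 4·8 + 13)/6 = 48/6 = 8
te_E = (2 + 4·3 + 4)/6 = 18/6 = 3

Forward pass:
ES_A = 0; EF_A = 6
ES_B = 0; EF_B = 13
ES_C = 13; EF_C = 13+6 = 19
ES_D = max(EF_A=6, EF_B=13) = 13; EF_D = 13+8 = 21
ES_E = max(EF_A=6, EF_C=19, EF_D=21) = 21; EF_E = 21+3 = 24
Expected project duration μ = 24 days. Critical path: B → D → E.

24 days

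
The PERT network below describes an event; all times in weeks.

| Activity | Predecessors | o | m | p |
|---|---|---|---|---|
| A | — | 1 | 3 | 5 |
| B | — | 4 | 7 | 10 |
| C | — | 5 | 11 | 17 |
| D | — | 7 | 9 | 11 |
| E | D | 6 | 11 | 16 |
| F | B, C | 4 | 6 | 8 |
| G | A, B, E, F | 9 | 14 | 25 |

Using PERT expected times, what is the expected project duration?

te_A = (1 + 4·3 + 5)/6 = 18/6 = 3
te_B = (4 + 4·7 + 10)/6 = 42/6 = 7
te_C = (5 + 4·11 + 17)/6 = 66/6 = 11
te_D = (7 + 4·9 + 11)/6 = 54/6 = 9
te_E = (6 + 4·11 + 16)/6 = 66/6 = 11
te_F = (4 + 4·6 + 8)/6 = 36/6 = 6
te_G = (9 + 4·14 + 25)/6 = 90/6 = 15

Forward pass:
ES_A = 0; EF_A = 3
ES_B = 0; EF_B = 7
ES_C = 0; EF_C = 11
ES_D = 0; EF_D = 9
ES_E = 9; EF_E = 9+11 = 20
ES_F = max(EF_B=7, EF_C=11) = 11; EF_F = 11+6 = 17
ES_G = max(EF_A=3, EF_B=7, EF_E=20, EF_F=17) = 20; EF_G = 20+15 = 35
Expected project duration μ = 35 weeks. Critical path: D → E → G.

35 weeks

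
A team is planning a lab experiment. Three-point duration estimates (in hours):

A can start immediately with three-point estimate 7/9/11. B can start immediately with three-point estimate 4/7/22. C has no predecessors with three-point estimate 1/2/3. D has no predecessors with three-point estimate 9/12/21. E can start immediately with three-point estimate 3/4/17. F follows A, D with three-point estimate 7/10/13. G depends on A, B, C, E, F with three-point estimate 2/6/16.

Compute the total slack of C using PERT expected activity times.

21 hours

te_A = (7 + 4·9 + 11)/6 = 54/6 = 9
te_B = (4 + 4·7 + 22)/6 = 54/6 = 9
te_C = (1 + 4·2 + 3)/6 = 12/6 = 2
te_D = (9 + 4·12 + 21)/6 = 78/6 = 13
te_E = (3 + 4·4 + 17)/6 = 36/6 = 6
te_F = (7 + 4·10 + 13)/6 = 60/6 = 10
te_G = (2 + 4·6 + 16)/6 = 42/6 = 7

Forward pass:
ES_A = 0; EF_A = 9
ES_B = 0; EF_B = 9
ES_C = 0; EF_C = 2
ES_D = 0; EF_D = 13
ES_E = 0; EF_E = 6
ES_F = max(EF_A=9, EF_D=13) = 13; EF_F = 13+10 = 23
ES_G = max(EF_A=9, EF_B=9, EF_C=2, EF_E=6, EF_F=23) = 23; EF_G = 23+7 = 30
Expected project duration μ = 30 hours. Critical path: D → F → G.

Backward pass:
LF_G = 30; LS_G = 30−7 = 23
LF_F = LS_G = 23; LS_F = 23−10 = 13
LF_E = LS_G = 23; LS_E = 23−6 = 17
LF_D = LS_F = 13; LS_D = 13−13 = 0
LF_C = LS_G = 23; LS_C = 23−2 = 21
LF_B = LS_G = 23; LS_B = 23−9 = 14
LF_A = min(LS_F=13, LS_G=23) = 13; LS_A = 13−9 = 4
Slack_C = LS_C − ES_C = 21 − 0 = 21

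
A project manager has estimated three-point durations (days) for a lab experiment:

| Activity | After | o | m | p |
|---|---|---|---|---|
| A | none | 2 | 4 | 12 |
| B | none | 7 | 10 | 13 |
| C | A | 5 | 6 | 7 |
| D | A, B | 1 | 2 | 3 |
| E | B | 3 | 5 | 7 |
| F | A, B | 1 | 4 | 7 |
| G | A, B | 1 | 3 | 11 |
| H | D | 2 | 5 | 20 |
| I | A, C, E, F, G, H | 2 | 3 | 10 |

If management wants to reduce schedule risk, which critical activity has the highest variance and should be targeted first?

te_A = (2 + 4·4 + 12)/6 = 30/6 = 5; σ²_A = ((12−2)/6)² = 2.778
te_B = (7 + 4·10 + 13)/6 = 60/6 = 10; σ²_B = ((13−7)/6)² = 1.000
te_C = (5 + 4·6 + 7)/6 = 36/6 = 6; σ²_C = ((7−5)/6)² = 0.111
te_D = (1 + 4·2 + 3)/6 = 12/6 = 2; σ²_D = ((3−1)/6)² = 0.111
te_E = (3 + 4·5 + 7)/6 = 30/6 = 5; σ²_E = ((7−3)/6)² = 0.444
te_F = (1 + 4·4 + 7)/6 = 24/6 = 4; σ²_F = ((7−1)/6)² = 1.000
te_G = (1 + 4·3 + 11)/6 = 24/6 = 4; σ²_G = ((11−1)/6)² = 2.778
te_H = (2 + 4·5 + 20)/6 = 42/6 = 7; σ²_H = ((20−2)/6)² = 9.000
te_I = (2 + 4·3 + 10)/6 = 24/6 = 4; σ²_I = ((10−2)/6)² = 1.778

Forward pass:
ES_A = 0; EF_A = 5
ES_B = 0; EF_B = 10
ES_C = 5; EF_C = 5+6 = 11
ES_D = max(EF_A=5, EF_B=10) = 10; EF_D = 10+2 = 12
ES_E = 10; EF_E = 10+5 = 15
ES_F = max(EF_A=5, EF_B=10) = 10; EF_F = 10+4 = 14
ES_G = max(EF_A=5, EF_B=10) = 10; EF_G = 10+4 = 14
ES_H = 12; EF_H = 12+7 = 19
ES_I = max(EF_A=5, EF_C=11, EF_E=15, EF_F=14, EF_G=14, EF_H=19) = 19; EF_I = 19+4 = 23
Expected project duration μ = 23 days. Critical path: B → D → H → I.

Variances on critical path: σ²_B=1.000, σ²_D=0.111, σ²_H=9.000, σ²_I=1.778.
Largest is σ²_H = 9.000.

H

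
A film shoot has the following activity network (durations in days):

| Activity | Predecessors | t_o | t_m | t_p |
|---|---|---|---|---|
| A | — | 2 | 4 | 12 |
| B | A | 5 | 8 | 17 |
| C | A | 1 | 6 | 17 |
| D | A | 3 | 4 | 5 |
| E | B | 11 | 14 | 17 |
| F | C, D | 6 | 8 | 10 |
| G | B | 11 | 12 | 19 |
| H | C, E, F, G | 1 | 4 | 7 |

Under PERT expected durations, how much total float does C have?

8 days

te_A = (2 + 4·4 + 12)/6 = 30/6 = 5
te_B = (5 + 4·8 + 17)/6 = 54/6 = 9
te_C = (1 + 4·6 + 17)/6 = 42/6 = 7
te_D = (3 + 4·4 + 5)/6 = 24/6 = 4
te_E = (11 + 4·14 + 17)/6 = 84/6 = 14
te_F = (6 + 4·8 + 10)/6 = 48/6 = 8
te_G = (11 + 4·12 + 19)/6 = 78/6 = 13
te_H = (1 + 4·4 + 7)/6 = 24/6 = 4

Forward pass:
ES_A = 0; EF_A = 5
ES_B = 5; EF_B = 5+9 = 14
ES_C = 5; EF_C = 5+7 = 12
ES_D = 5; EF_D = 5+4 = 9
ES_E = 14; EF_E = 14+14 = 28
ES_F = max(EF_C=12, EF_D=9) = 12; EF_F = 12+8 = 20
ES_G = 14; EF_G = 14+13 = 27
ES_H = max(EF_C=12, EF_E=28, EF_F=20, EF_G=27) = 28; EF_H = 28+4 = 32
Expected project duration μ = 32 days. Critical path: A → B → E → H.

Backward pass:
LF_H = 32; LS_H = 32−4 = 28
LF_G = LS_H = 28; LS_G = 28−13 = 15
LF_F = LS_H = 28; LS_F = 28−8 = 20
LF_E = LS_H = 28; LS_E = 28−14 = 14
LF_D = LS_F = 20; LS_D = 20−4 = 16
LF_C = min(LS_F=20, LS_H=28) = 20; LS_C = 20−7 = 13
LF_B = min(LS_E=14, LS_G=15) = 14; LS_B = 14−9 = 5
LF_A = min(LS_B=5, LS_C=13, LS_D=16) = 5; LS_A = 5−5 = 0
Slack_C = LS_C − ES_C = 13 − 5 = 8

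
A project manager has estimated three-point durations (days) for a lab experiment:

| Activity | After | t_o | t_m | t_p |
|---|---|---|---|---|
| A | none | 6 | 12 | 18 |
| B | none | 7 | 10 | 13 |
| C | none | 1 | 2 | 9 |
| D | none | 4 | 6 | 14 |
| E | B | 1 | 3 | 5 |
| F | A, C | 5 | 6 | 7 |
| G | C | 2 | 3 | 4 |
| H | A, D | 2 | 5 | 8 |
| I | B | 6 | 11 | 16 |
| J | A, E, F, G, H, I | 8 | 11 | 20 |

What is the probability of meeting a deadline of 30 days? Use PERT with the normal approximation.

0.141

te_A = (6 + 4·12 + 18)/6 = 72/6 = 12; σ²_A = ((18−6)/6)² = 4.000
te_B = (7 + 4·10 + 13)/6 = 60/6 = 10; σ²_B = ((13−7)/6)² = 1.000
te_C = (1 + 4·2 + 9)/6 = 18/6 = 3; σ²_C = ((9−1)/6)² = 1.778
te_D = (4 + 4·6 + 14)/6 = 42/6 = 7; σ²_D = ((14−4)/6)² = 2.778
te_E = (1 + 4·3 + 5)/6 = 18/6 = 3; σ²_E = ((5−1)/6)² = 0.444
te_F = (5 + 4·6 + 7)/6 = 36/6 = 6; σ²_F = ((7−5)/6)² = 0.111
te_G = (2 + 4·3 + 4)/6 = 18/6 = 3; σ²_G = ((4−2)/6)² = 0.111
te_H = (2 + 4·5 + 8)/6 = 30/6 = 5; σ²_H = ((8−2)/6)² = 1.000
te_I = (6 + 4·11 + 16)/6 = 66/6 = 11; σ²_I = ((16−6)/6)² = 2.778
te_J = (8 + 4·11 + 20)/6 = 72/6 = 12; σ²_J = ((20−8)/6)² = 4.000

Forward pass:
ES_A = 0; EF_A = 12
ES_B = 0; EF_B = 10
ES_C = 0; EF_C = 3
ES_D = 0; EF_D = 7
ES_E = 10; EF_E = 10+3 = 13
ES_F = max(EF_A=12, EF_C=3) = 12; EF_F = 12+6 = 18
ES_G = 3; EF_G = 3+3 = 6
ES_H = max(EF_A=12, EF_D=7) = 12; EF_H = 12+5 = 17
ES_I = 10; EF_I = 10+11 = 21
ES_J = max(EF_A=12, EF_E=13, EF_F=18, EF_G=6, EF_H=17, EF_I=21) = 21; EF_J = 21+12 = 33
Expected project duration μ = 33 days. Critical path: B → I → J.

Variance along critical path = 1.000 + 2.778 + 4.000 = 7.778; σ = √7.778 = 2.789 days.
Z = (30 − 33) / 2.789 = -1.076
P(T ≤ 30) = Φ(-1.076) ≈ 0.141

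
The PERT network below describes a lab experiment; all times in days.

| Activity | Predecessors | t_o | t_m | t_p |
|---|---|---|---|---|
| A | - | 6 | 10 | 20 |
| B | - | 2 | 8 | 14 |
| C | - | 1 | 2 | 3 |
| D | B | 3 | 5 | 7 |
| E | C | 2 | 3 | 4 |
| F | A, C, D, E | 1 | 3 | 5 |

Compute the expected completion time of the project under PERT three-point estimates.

te_A = (6 + 4·10 + 20)/6 = 66/6 = 11
te_B = (2 + 4·8 + 14)/6 = 48/6 = 8
te_C = (1 + 4·2 + 3)/6 = 12/6 = 2
te_D = (3 + 4·5 + 7)/6 = 30/6 = 5
te_E = (2 + 4·3 + 4)/6 = 18/6 = 3
te_F = (1 + 4·3 + 5)/6 = 18/6 = 3

Forward pass:
ES_A = 0; EF_A = 11
ES_B = 0; EF_B = 8
ES_C = 0; EF_C = 2
ES_D = 8; EF_D = 8+5 = 13
ES_E = 2; EF_E = 2+3 = 5
ES_F = max(EF_A=11, EF_C=2, EF_D=13, EF_E=5) = 13; EF_F = 13+3 = 16
Expected project duration μ = 16 days. Critical path: B → D → F.

16 days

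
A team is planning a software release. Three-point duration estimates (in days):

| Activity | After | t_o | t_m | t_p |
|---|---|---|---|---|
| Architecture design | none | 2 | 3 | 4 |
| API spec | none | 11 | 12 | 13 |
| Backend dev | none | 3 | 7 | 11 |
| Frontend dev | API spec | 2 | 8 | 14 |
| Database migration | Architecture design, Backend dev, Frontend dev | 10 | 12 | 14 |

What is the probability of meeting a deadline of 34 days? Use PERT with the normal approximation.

te_Architecture design = (2 + 4·3 + 4)/6 = 18/6 = 3; σ²_Architecture design = ((4−2)/6)² = 0.111
te_API spec = (11 + 4·12 + 13)/6 = 72/6 = 12; σ²_API spec = ((13−11)/6)² = 0.111
te_Backend dev = (3 + 4·7 + 11)/6 = 42/6 = 7; σ²_Backend dev = ((11−3)/6)² = 1.778
te_Frontend dev = (2 + 4·8 + 14)/6 = 48/6 = 8; σ²_Frontend dev = ((14−2)/6)² = 4.000
te_Database migration = (10 + 4·12 + 14)/6 = 72/6 = 12; σ²_Database migration = ((14−10)/6)² = 0.444

Forward pass:
ES_Architecture design = 0; EF_Architecture design = 3
ES_API spec = 0; EF_API spec = 12
ES_Backend dev = 0; EF_Backend dev = 7
ES_Frontend dev = 12; EF_Frontend dev = 12+8 = 20
ES_Database migration = max(EF_Architecture design=3, EF_Backend dev=7, EF_Frontend dev=20) = 20; EF_Database migration = 20+12 = 32
Expected project duration μ = 32 days. Critical path: API spec → Frontend dev → Database migration.

Variance along critical path = 0.111 + 4.000 + 0.444 = 4.556; σ = √4.556 = 2.134 days.
Z = (34 − 32) / 2.134 = 0.937
P(T ≤ 34) = Φ(0.937) ≈ 0.826

0.826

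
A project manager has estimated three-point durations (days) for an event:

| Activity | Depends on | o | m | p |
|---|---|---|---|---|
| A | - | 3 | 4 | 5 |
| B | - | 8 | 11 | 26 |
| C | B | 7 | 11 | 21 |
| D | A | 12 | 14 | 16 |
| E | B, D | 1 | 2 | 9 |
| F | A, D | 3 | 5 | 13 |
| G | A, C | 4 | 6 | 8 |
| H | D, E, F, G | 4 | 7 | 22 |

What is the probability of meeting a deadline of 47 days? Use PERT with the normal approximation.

te_A = (3 + 4·4 + 5)/6 = 24/6 = 4; σ²_A = ((5−3)/6)² = 0.111
te_B = (8 + 4·11 + 26)/6 = 78/6 = 13; σ²_B = ((26−8)/6)² = 9.000
te_C = (7 + 4·11 + 21)/6 = 72/6 = 12; σ²_C = ((21−7)/6)² = 5.444
te_D = (12 + 4·14 + 16)/6 = 84/6 = 14; σ²_D = ((16−12)/6)² = 0.444
te_E = (1 + 4·2 + 9)/6 = 18/6 = 3; σ²_E = ((9−1)/6)² = 1.778
te_F = (3 + 4·5 + 13)/6 = 36/6 = 6; σ²_F = ((13−3)/6)² = 2.778
te_G = (4 + 4·6 + 8)/6 = 36/6 = 6; σ²_G = ((8−4)/6)² = 0.444
te_H = (4 + 4·7 + 22)/6 = 54/6 = 9; σ²_H = ((22−4)/6)² = 9.000

Forward pass:
ES_A = 0; EF_A = 4
ES_B = 0; EF_B = 13
ES_C = 13; EF_C = 13+12 = 25
ES_D = 4; EF_D = 4+14 = 18
ES_E = max(EF_B=13, EF_D=18) = 18; EF_E = 18+3 = 21
ES_F = max(EF_A=4, EF_D=18) = 18; EF_F = 18+6 = 24
ES_G = max(EF_A=4, EF_C=25) = 25; EF_G = 25+6 = 31
ES_H = max(EF_D=18, EF_E=21, EF_F=24, EF_G=31) = 31; EF_H = 31+9 = 40
Expected project duration μ = 40 days. Critical path: B → C → G → H.

Variance along critical path = 9.000 + 5.444 + 0.444 + 9.000 = 23.889; σ = √23.889 = 4.888 days.
Z = (47 − 40) / 4.888 = 1.432
P(T ≤ 47) = Φ(1.432) ≈ 0.924

0.924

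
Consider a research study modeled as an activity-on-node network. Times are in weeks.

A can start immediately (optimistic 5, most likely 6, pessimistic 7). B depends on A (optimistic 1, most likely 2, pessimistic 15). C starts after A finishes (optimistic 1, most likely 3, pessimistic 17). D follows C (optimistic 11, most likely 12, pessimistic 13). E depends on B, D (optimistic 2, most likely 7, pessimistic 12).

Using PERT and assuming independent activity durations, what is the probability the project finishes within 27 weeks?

te_A = (5 + 4·6 + 7)/6 = 36/6 = 6; σ²_A = ((7−5)/6)² = 0.111
te_B = (1 + 4·2 + 15)/6 = 24/6 = 4; σ²_B = ((15−1)/6)² = 5.444
te_C = (1 + 4·3 + 17)/6 = 30/6 = 5; σ²_C = ((17−1)/6)² = 7.111
te_D = (11 + 4·12 + 13)/6 = 72/6 = 12; σ²_D = ((13−11)/6)² = 0.111
te_E = (2 + 4·7 + 12)/6 = 42/6 = 7; σ²_E = ((12−2)/6)² = 2.778

Forward pass:
ES_A = 0; EF_A = 6
ES_B = 6; EF_B = 6+4 = 10
ES_C = 6; EF_C = 6+5 = 11
ES_D = 11; EF_D = 11+12 = 23
ES_E = max(EF_B=10, EF_D=23) = 23; EF_E = 23+7 = 30
Expected project duration μ = 30 weeks. Critical path: A → C → D → E.

Variance along critical path = 0.111 + 7.111 + 0.111 + 2.778 = 10.111; σ = √10.111 = 3.180 weeks.
Z = (27 − 30) / 3.180 = -0.943
P(T ≤ 27) = Φ(-0.943) ≈ 0.173

0.173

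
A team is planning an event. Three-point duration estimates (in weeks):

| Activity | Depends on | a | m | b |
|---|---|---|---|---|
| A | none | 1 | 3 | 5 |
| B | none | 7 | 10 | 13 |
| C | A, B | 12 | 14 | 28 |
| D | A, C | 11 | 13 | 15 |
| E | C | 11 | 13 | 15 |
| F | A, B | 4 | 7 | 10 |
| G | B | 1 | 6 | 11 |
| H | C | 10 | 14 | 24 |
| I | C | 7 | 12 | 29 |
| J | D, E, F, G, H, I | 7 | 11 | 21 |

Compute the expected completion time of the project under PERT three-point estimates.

te_A = (1 + 4·3 + 5)/6 = 18/6 = 3
te_B = (7 + 4·10 + 13)/6 = 60/6 = 10
te_C = (12 + 4·14 + 28)/6 = 96/6 = 16
te_D = (11 + 4·13 + 15)/6 = 78/6 = 13
te_E = (11 + 4·13 + 15)/6 = 78/6 = 13
te_F = (4 + 4·7 + 10)/6 = 42/6 = 7
te_G = (1 + 4·6 + 11)/6 = 36/6 = 6
te_H = (10 + 4·14 + 24)/6 = 90/6 = 15
te_I = (7 + 4·12 + 29)/6 = 84/6 = 14
te_J = (7 + 4·11 + 21)/6 = 72/6 = 12

Forward pass:
ES_A = 0; EF_A = 3
ES_B = 0; EF_B = 10
ES_C = max(EF_A=3, EF_B=10) = 10; EF_C = 10+16 = 26
ES_D = max(EF_A=3, EF_C=26) = 26; EF_D = 26+13 = 39
ES_E = 26; EF_E = 26+13 = 39
ES_F = max(EF_A=3, EF_B=10) = 10; EF_F = 10+7 = 17
ES_G = 10; EF_G = 10+6 = 16
ES_H = 26; EF_H = 26+15 = 41
ES_I = 26; EF_I = 26+14 = 40
ES_J = max(EF_D=39, EF_E=39, EF_F=17, EF_G=16, EF_H=41, EF_I=40) = 41; EF_J = 41+12 = 53
Expected project duration μ = 53 weeks. Critical path: B → C → H → J.

53 weeks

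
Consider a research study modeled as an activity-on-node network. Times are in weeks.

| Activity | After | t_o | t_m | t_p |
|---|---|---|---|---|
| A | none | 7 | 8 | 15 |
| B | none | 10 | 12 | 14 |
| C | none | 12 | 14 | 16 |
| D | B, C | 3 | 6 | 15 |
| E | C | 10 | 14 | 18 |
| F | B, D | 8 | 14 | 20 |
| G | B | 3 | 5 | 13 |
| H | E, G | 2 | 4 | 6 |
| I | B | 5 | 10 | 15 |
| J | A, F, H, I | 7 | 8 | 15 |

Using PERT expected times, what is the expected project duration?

te_A = (7 + 4·8 + 15)/6 = 54/6 = 9
te_B = (10 + 4·12 + 14)/6 = 72/6 = 12
te_C = (12 + 4·14 + 16)/6 = 84/6 = 14
te_D = (3 + 4·6 + 15)/6 = 42/6 = 7
te_E = (10 + 4·14 + 18)/6 = 84/6 = 14
te_F = (8 + 4·14 + 20)/6 = 84/6 = 14
te_G = (3 + 4·5 + 13)/6 = 36/6 = 6
te_H = (2 + 4·4 + 6)/6 = 24/6 = 4
te_I = (5 + 4·10 + 15)/6 = 60/6 = 10
te_J = (7 + 4·8 + 15)/6 = 54/6 = 9

Forward pass:
ES_A = 0; EF_A = 9
ES_B = 0; EF_B = 12
ES_C = 0; EF_C = 14
ES_D = max(EF_B=12, EF_C=14) = 14; EF_D = 14+7 = 21
ES_E = 14; EF_E = 14+14 = 28
ES_F = max(EF_B=12, EF_D=21) = 21; EF_F = 21+14 = 35
ES_G = 12; EF_G = 12+6 = 18
ES_H = max(EF_E=28, EF_G=18) = 28; EF_H = 28+4 = 32
ES_I = 12; EF_I = 12+10 = 22
ES_J = max(EF_A=9, EF_F=35, EF_H=32, EF_I=22) = 35; EF_J = 35+9 = 44
Expected project duration μ = 44 weeks. Critical path: C → D → F → J.

44 weeks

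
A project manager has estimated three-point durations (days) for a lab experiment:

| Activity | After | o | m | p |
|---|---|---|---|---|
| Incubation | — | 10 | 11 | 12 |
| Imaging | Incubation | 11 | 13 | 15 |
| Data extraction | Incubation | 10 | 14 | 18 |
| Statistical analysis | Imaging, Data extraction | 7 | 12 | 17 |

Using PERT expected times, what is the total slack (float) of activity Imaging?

1 days

te_Incubation = (10 + 4·11 + 12)/6 = 66/6 = 11
te_Imaging = (11 + 4·13 + 15)/6 = 78/6 = 13
te_Data extraction = (10 + 4·14 + 18)/6 = 84/6 = 14
te_Statistical analysis = (7 + 4·12 + 17)/6 = 72/6 = 12

Forward pass:
ES_Incubation = 0; EF_Incubation = 11
ES_Imaging = 11; EF_Imaging = 11+13 = 24
ES_Data extraction = 11; EF_Data extraction = 11+14 = 25
ES_Statistical analysis = max(EF_Imaging=24, EF_Data extraction=25) = 25; EF_Statistical analysis = 25+12 = 37
Expected project duration μ = 37 days. Critical path: Incubation → Data extraction → Statistical analysis.

Backward pass:
LF_Statistical analysis = 37; LS_Statistical analysis = 37−12 = 25
LF_Data extraction = LS_Statistical analysis = 25; LS_Data extraction = 25−14 = 11
LF_Imaging = LS_Statistical analysis = 25; LS_Imaging = 25−13 = 12
LF_Incubation = min(LS_Imaging=12, LS_Data extraction=11) = 11; LS_Incubation = 11−11 = 0
Slack_Imaging = LS_Imaging − ES_Imaging = 12 − 11 = 1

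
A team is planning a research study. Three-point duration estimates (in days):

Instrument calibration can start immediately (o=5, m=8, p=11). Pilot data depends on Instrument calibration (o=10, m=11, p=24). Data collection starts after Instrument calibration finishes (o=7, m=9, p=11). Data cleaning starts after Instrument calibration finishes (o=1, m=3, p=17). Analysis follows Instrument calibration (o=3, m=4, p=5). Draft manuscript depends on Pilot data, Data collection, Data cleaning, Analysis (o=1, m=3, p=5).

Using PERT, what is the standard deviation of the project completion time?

2.62 days

te_Instrument calibration = (5 + 4·8 + 11)/6 = 48/6 = 8; σ²_Instrument calibration = ((11−5)/6)² = 1.000
te_Pilot data = (10 + 4·11 + 24)/6 = 78/6 = 13; σ²_Pilot data = ((24−10)/6)² = 5.444
te_Data collection = (7 + 4·9 + 11)/6 = 54/6 = 9; σ²_Data collection = ((11−7)/6)² = 0.444
te_Data cleaning = (1 + 4·3 + 17)/6 = 30/6 = 5; σ²_Data cleaning = ((17−1)/6)² = 7.111
te_Analysis = (3 + 4·4 + 5)/6 = 24/6 = 4; σ²_Analysis = ((5−3)/6)² = 0.111
te_Draft manuscript = (1 + 4·3 + 5)/6 = 18/6 = 3; σ²_Draft manuscript = ((5−1)/6)² = 0.444

Forward pass:
ES_Instrument calibration = 0; EF_Instrument calibration = 8
ES_Pilot data = 8; EF_Pilot data = 8+13 = 21
ES_Data collection = 8; EF_Data collection = 8+9 = 17
ES_Data cleaning = 8; EF_Data cleaning = 8+5 = 13
ES_Analysis = 8; EF_Analysis = 8+4 = 12
ES_Draft manuscript = max(EF_Pilot data=21, EF_Data collection=17, EF_Data cleaning=13, EF_Analysis=12) = 21; EF_Draft manuscript = 21+3 = 24
Expected project duration μ = 24 days. Critical path: Instrument calibration → Pilot data → Draft manuscript.

Variance along critical path = 1.000 + 5.444 + 0.444 = 6.889
σ = √6.889 = 2.625 days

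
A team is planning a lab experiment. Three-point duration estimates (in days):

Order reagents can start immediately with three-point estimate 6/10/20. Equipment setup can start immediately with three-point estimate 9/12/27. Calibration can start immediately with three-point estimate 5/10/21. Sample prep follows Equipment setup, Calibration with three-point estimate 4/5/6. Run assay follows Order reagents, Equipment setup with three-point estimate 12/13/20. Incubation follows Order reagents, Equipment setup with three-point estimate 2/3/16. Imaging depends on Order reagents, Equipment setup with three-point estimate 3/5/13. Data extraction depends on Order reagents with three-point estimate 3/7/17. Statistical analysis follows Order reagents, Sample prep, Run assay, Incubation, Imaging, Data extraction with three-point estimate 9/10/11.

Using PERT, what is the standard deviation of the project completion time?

te_Order reagents = (6 + 4·10 + 20)/6 = 66/6 = 11; σ²_Order reagents = ((20−6)/6)² = 5.444
te_Equipment setup = (9 + 4·12 + 27)/6 = 84/6 = 14; σ²_Equipment setup = ((27−9)/6)² = 9.000
te_Calibration = (5 + 4·10 + 21)/6 = 66/6 = 11; σ²_Calibration = ((21−5)/6)² = 7.111
te_Sample prep = (4 + 4·5 + 6)/6 = 30/6 = 5; σ²_Sample prep = ((6−4)/6)² = 0.111
te_Run assay = (12 + 4·13 + 20)/6 = 84/6 = 14; σ²_Run assay = ((20−12)/6)² = 1.778
te_Incubation = (2 + 4·3 + 16)/6 = 30/6 = 5; σ²_Incubation = ((16−2)/6)² = 5.444
te_Imaging = (3 + 4·5 + 13)/6 = 36/6 = 6; σ²_Imaging = ((13−3)/6)² = 2.778
te_Data extraction = (3 + 4·7 + 17)/6 = 48/6 = 8; σ²_Data extraction = ((17−3)/6)² = 5.444
te_Statistical analysis = (9 + 4·10 + 11)/6 = 60/6 = 10; σ²_Statistical analysis = ((11−9)/6)² = 0.111

Forward pass:
ES_Order reagents = 0; EF_Order reagents = 11
ES_Equipment setup = 0; EF_Equipment setup = 14
ES_Calibration = 0; EF_Calibration = 11
ES_Sample prep = max(EF_Equipment setup=14, EF_Calibration=11) = 14; EF_Sample prep = 14+5 = 19
ES_Run assay = max(EF_Order reagents=11, EF_Equipment setup=14) = 14; EF_Run assay = 14+14 = 28
ES_Incubation = max(EF_Order reagents=11, EF_Equipment setup=14) = 14; EF_Incubation = 14+5 = 19
ES_Imaging = max(EF_Order reagents=11, EF_Equipment setup=14) = 14; EF_Imaging = 14+6 = 20
ES_Data extraction = 11; EF_Data extraction = 11+8 = 19
ES_Statistical analysis = max(EF_Order reagents=11, EF_Sample prep=19, EF_Run assay=28, EF_Incubation=19, EF_Imaging=20, EF_Data extraction=19) = 28; EF_Statistical analysis = 28+10 = 38
Expected project duration μ = 38 days. Critical path: Equipment setup → Run assay → Statistical analysis.

Variance along critical path = 9.000 + 1.778 + 0.111 = 10.889
σ = √10.889 = 3.300 days

3.30 days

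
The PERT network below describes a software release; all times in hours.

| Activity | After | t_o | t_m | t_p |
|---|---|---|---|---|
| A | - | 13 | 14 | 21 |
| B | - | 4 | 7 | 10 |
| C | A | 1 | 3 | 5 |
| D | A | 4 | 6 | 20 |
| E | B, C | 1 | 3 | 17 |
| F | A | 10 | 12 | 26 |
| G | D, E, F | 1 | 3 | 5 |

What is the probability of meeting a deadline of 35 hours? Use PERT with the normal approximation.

0.837

te_A = (13 + 4·14 + 21)/6 = 90/6 = 15; σ²_A = ((21−13)/6)² = 1.778
te_B = (4 + 4·7 + 10)/6 = 42/6 = 7; σ²_B = ((10−4)/6)² = 1.000
te_C = (1 + 4·3 + 5)/6 = 18/6 = 3; σ²_C = ((5−1)/6)² = 0.444
te_D = (4 + 4·6 + 20)/6 = 48/6 = 8; σ²_D = ((20−4)/6)² = 7.111
te_E = (1 + 4·3 + 17)/6 = 30/6 = 5; σ²_E = ((17−1)/6)² = 7.111
te_F = (10 + 4·12 + 26)/6 = 84/6 = 14; σ²_F = ((26−10)/6)² = 7.111
te_G = (1 + 4·3 + 5)/6 = 18/6 = 3; σ²_G = ((5−1)/6)² = 0.444

Forward pass:
ES_A = 0; EF_A = 15
ES_B = 0; EF_B = 7
ES_C = 15; EF_C = 15+3 = 18
ES_D = 15; EF_D = 15+8 = 23
ES_E = max(EF_B=7, EF_C=18) = 18; EF_E = 18+5 = 23
ES_F = 15; EF_F = 15+14 = 29
ES_G = max(EF_D=23, EF_E=23, EF_F=29) = 29; EF_G = 29+3 = 32
Expected project duration μ = 32 hours. Critical path: A → F → G.

Variance along critical path = 1.778 + 7.111 + 0.444 = 9.333; σ = √9.333 = 3.055 hours.
Z = (35 − 32) / 3.055 = 0.982
P(T ≤ 35) = Φ(0.982) ≈ 0.837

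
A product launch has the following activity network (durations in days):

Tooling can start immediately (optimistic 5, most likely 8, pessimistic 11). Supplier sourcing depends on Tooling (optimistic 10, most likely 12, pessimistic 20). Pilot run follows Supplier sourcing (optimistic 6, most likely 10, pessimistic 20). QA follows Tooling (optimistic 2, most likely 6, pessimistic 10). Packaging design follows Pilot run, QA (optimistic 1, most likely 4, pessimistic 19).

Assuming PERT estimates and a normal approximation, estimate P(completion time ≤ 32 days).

te_Tooling = (5 + 4·8 + 11)/6 = 48/6 = 8; σ²_Tooling = ((11−5)/6)² = 1.000
te_Supplier sourcing = (10 + 4·12 + 20)/6 = 78/6 = 13; σ²_Supplier sourcing = ((20−10)/6)² = 2.778
te_Pilot run = (6 + 4·10 + 20)/6 = 66/6 = 11; σ²_Pilot run = ((20−6)/6)² = 5.444
te_QA = (2 + 4·6 + 10)/6 = 36/6 = 6; σ²_QA = ((10−2)/6)² = 1.778
te_Packaging design = (1 + 4·4 + 19)/6 = 36/6 = 6; σ²_Packaging design = ((19−1)/6)² = 9.000

Forward pass:
ES_Tooling = 0; EF_Tooling = 8
ES_Supplier sourcing = 8; EF_Supplier sourcing = 8+13 = 21
ES_Pilot run = 21; EF_Pilot run = 21+11 = 32
ES_QA = 8; EF_QA = 8+6 = 14
ES_Packaging design = max(EF_Pilot run=32, EF_QA=14) = 32; EF_Packaging design = 32+6 = 38
Expected project duration μ = 38 days. Critical path: Tooling → Supplier sourcing → Pilot run → Packaging design.

Variance along critical path = 1.000 + 2.778 + 5.444 + 9.000 = 18.222; σ = √18.222 = 4.269 days.
Z = (32 − 38) / 4.269 = -1.406
P(T ≤ 32) = Φ(-1.406) ≈ 0.080

0.080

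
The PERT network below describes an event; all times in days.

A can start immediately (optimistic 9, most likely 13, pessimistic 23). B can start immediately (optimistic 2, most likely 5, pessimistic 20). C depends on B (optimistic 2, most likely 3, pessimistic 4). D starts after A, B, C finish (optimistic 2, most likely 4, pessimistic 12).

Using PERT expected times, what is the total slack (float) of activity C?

4 days

te_A = (9 + 4·13 + 23)/6 = 84/6 = 14
te_B = (2 + 4·5 + 20)/6 = 42/6 = 7
te_C = (2 + 4·3 + 4)/6 = 18/6 = 3
te_D = (2 + 4·4 + 12)/6 = 30/6 = 5

Forward pass:
ES_A = 0; EF_A = 14
ES_B = 0; EF_B = 7
ES_C = 7; EF_C = 7+3 = 10
ES_D = max(EF_A=14, EF_B=7, EF_C=10) = 14; EF_D = 14+5 = 19
Expected project duration μ = 19 days. Critical path: A → D.

Backward pass:
LF_D = 19; LS_D = 19−5 = 14
LF_C = LS_D = 14; LS_C = 14−3 = 11
LF_B = min(LS_C=11, LS_D=14) = 11; LS_B = 11−7 = 4
LF_A = LS_D = 14; LS_A = 14−14 = 0
Slack_C = LS_C − ES_C = 11 − 7 = 4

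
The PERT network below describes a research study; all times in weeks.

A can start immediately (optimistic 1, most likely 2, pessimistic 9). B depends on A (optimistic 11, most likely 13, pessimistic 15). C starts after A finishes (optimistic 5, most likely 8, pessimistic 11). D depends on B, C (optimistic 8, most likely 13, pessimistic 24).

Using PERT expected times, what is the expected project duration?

30 weeks

te_A = (1 + 4·2 + 9)/6 = 18/6 = 3
te_B = (11 + 4·13 + 15)/6 = 78/6 = 13
te_C = (5 + 4·8 + 11)/6 = 48/6 = 8
te_D = (8 + 4·13 + 24)/6 = 84/6 = 14

Forward pass:
ES_A = 0; EF_A = 3
ES_B = 3; EF_B = 3+13 = 16
ES_C = 3; EF_C = 3+8 = 11
ES_D = max(EF_B=16, EF_C=11) = 16; EF_D = 16+14 = 30
Expected project duration μ = 30 weeks. Critical path: A → B → D.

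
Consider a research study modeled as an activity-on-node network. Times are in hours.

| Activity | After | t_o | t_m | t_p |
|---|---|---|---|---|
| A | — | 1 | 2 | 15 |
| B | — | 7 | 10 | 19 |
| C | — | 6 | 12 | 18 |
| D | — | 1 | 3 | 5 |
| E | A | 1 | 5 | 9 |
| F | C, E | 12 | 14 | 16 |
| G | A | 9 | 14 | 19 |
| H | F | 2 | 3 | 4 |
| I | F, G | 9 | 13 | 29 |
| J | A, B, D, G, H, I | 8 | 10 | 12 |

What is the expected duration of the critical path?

51 hours

te_A = (1 + 4·2 + 15)/6 = 24/6 = 4
te_B = (7 + 4·10 + 19)/6 = 66/6 = 11
te_C = (6 + 4·12 + 18)/6 = 72/6 = 12
te_D = (1 + 4·3 + 5)/6 = 18/6 = 3
te_E = (1 + 4·5 + 9)/6 = 30/6 = 5
te_F = (12 + 4·14 + 16)/6 = 84/6 = 14
te_G = (9 + 4·14 + 19)/6 = 84/6 = 14
te_H = (2 + 4·3 + 4)/6 = 18/6 = 3
te_I = (9 + 4·13 + 29)/6 = 90/6 = 15
te_J = (8 + 4·10 + 12)/6 = 60/6 = 10

Forward pass:
ES_A = 0; EF_A = 4
ES_B = 0; EF_B = 11
ES_C = 0; EF_C = 12
ES_D = 0; EF_D = 3
ES_E = 4; EF_E = 4+5 = 9
ES_F = max(EF_C=12, EF_E=9) = 12; EF_F = 12+14 = 26
ES_G = 4; EF_G = 4+14 = 18
ES_H = 26; EF_H = 26+3 = 29
ES_I = max(EF_F=26, EF_G=18) = 26; EF_I = 26+15 = 41
ES_J = max(EF_A=4, EF_B=11, EF_D=3, EF_G=18, EF_H=29, EF_I=41) = 41; EF_J = 41+10 = 51
Expected project duration μ = 51 hours. Critical path: C → F → I → J.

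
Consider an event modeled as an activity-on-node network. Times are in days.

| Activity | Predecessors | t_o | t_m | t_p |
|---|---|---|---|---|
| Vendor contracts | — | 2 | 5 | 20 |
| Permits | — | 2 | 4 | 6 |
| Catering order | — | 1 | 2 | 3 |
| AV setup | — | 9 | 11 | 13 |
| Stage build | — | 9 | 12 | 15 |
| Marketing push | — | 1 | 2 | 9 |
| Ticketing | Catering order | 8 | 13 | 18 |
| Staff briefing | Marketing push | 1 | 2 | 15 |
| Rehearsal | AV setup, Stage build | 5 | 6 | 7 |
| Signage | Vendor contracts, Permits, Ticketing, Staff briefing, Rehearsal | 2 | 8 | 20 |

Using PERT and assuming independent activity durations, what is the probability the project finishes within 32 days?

te_Vendor contracts = (2 + 4·5 + 20)/6 = 42/6 = 7; σ²_Vendor contracts = ((20−2)/6)² = 9.000
te_Permits = (2 + 4·4 + 6)/6 = 24/6 = 4; σ²_Permits = ((6−2)/6)² = 0.444
te_Catering order = (1 + 4·2 + 3)/6 = 12/6 = 2; σ²_Catering order = ((3−1)/6)² = 0.111
te_AV setup = (9 + 4·11 + 13)/6 = 66/6 = 11; σ²_AV setup = ((13−9)/6)² = 0.444
te_Stage build = (9 + 4·12 + 15)/6 = 72/6 = 12; σ²_Stage build = ((15−9)/6)² = 1.000
te_Marketing push = (1 + 4·2 + 9)/6 = 18/6 = 3; σ²_Marketing push = ((9−1)/6)² = 1.778
te_Ticketing = (8 + 4·13 + 18)/6 = 78/6 = 13; σ²_Ticketing = ((18−8)/6)² = 2.778
te_Staff briefing = (1 + 4·2 + 15)/6 = 24/6 = 4; σ²_Staff briefing = ((15−1)/6)² = 5.444
te_Rehearsal = (5 + 4·6 + 7)/6 = 36/6 = 6; σ²_Rehearsal = ((7−5)/6)² = 0.111
te_Signage = (2 + 4·8 + 20)/6 = 54/6 = 9; σ²_Signage = ((20−2)/6)² = 9.000

Forward pass:
ES_Vendor contracts = 0; EF_Vendor contracts = 7
ES_Permits = 0; EF_Permits = 4
ES_Catering order = 0; EF_Catering order = 2
ES_AV setup = 0; EF_AV setup = 11
ES_Stage build = 0; EF_Stage build = 12
ES_Marketing push = 0; EF_Marketing push = 3
ES_Ticketing = 2; EF_Ticketing = 2+13 = 15
ES_Staff briefing = 3; EF_Staff briefing = 3+4 = 7
ES_Rehearsal = max(EF_AV setup=11, EF_Stage build=12) = 12; EF_Rehearsal = 12+6 = 18
ES_Signage = max(EF_Vendor contracts=7, EF_Permits=4, EF_Ticketing=15, EF_Staff briefing=7, EF_Rehearsal=18) = 18; EF_Signage = 18+9 = 27
Expected project duration μ = 27 days. Critical path: Stage build → Rehearsal → Signage.

Variance along critical path = 1.000 + 0.111 + 9.000 = 10.111; σ = √10.111 = 3.180 days.
Z = (32 − 27) / 3.180 = 1.572
P(T ≤ 32) = Φ(1.572) ≈ 0.942

0.942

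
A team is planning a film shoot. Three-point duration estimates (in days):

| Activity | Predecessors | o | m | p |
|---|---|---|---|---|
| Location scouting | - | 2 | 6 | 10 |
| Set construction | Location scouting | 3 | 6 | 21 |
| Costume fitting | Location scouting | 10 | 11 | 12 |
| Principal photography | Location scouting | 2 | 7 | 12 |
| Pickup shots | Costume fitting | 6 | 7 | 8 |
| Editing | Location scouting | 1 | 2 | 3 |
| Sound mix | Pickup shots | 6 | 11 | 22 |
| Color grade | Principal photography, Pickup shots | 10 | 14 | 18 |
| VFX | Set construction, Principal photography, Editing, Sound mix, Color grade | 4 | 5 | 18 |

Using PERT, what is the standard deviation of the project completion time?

te_Location scouting = (2 + 4·6 + 10)/6 = 36/6 = 6; σ²_Location scouting = ((10−2)/6)² = 1.778
te_Set construction = (3 + 4·6 + 21)/6 = 48/6 = 8; σ²_Set construction = ((21−3)/6)² = 9.000
te_Costume fitting = (10 + 4·11 + 12)/6 = 66/6 = 11; σ²_Costume fitting = ((12−10)/6)² = 0.111
te_Principal photography = (2 + 4·7 + 12)/6 = 42/6 = 7; σ²_Principal photography = ((12−2)/6)² = 2.778
te_Pickup shots = (6 + 4·7 + 8)/6 = 42/6 = 7; σ²_Pickup shots = ((8−6)/6)² = 0.111
te_Editing = (1 + 4·2 + 3)/6 = 12/6 = 2; σ²_Editing = ((3−1)/6)² = 0.111
te_Sound mix = (6 + 4·11 + 22)/6 = 72/6 = 12; σ²_Sound mix = ((22−6)/6)² = 7.111
te_Color grade = (10 + 4·14 + 18)/6 = 84/6 = 14; σ²_Color grade = ((18−10)/6)² = 1.778
te_VFX = (4 + 4·5 + 18)/6 = 42/6 = 7; σ²_VFX = ((18−4)/6)² = 5.444

Forward pass:
ES_Location scouting = 0; EF_Location scouting = 6
ES_Set construction = 6; EF_Set construction = 6+8 = 14
ES_Costume fitting = 6; EF_Costume fitting = 6+11 = 17
ES_Principal photography = 6; EF_Principal photography = 6+7 = 13
ES_Pickup shots = 17; EF_Pickup shots = 17+7 = 24
ES_Editing = 6; EF_Editing = 6+2 = 8
ES_Sound mix = 24; EF_Sound mix = 24+12 = 36
ES_Color grade = max(EF_Principal photography=13, EF_Pickup shots=24) = 24; EF_Color grade = 24+14 = 38
ES_VFX = max(EF_Set construction=14, EF_Principal photography=13, EF_Editing=8, EF_Sound mix=36, EF_Color grade=38) = 38; EF_VFX = 38+7 = 45
Expected project duration μ = 45 days. Critical path: Location scouting → Costume fitting → Pickup shots → Color grade → VFX.

Variance along critical path = 1.778 + 0.111 + 0.111 + 1.778 + 5.444 = 9.222
σ = √9.222 = 3.037 days

3.04 days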